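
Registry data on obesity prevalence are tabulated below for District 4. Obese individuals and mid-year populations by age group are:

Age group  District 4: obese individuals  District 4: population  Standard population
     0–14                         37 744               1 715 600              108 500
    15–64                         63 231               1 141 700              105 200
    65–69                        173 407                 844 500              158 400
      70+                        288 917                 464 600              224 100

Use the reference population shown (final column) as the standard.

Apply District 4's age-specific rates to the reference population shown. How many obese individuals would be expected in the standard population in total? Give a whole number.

180098

Age-specific rates per 1 000 for District 4: 22.000, 55.383, 205.337, 621.862.
Expected obese individuals = Σ (standard pop × age-specific rate ÷ 1 000)
= 108 500×22.000/1 000 + 105 200×55.383/1 000 + 158 400×205.337/1 000 + 224 100×621.862/1 000
= 2387.05 + 5826.31 + 32525.36 + 139359.23 = 180097.96.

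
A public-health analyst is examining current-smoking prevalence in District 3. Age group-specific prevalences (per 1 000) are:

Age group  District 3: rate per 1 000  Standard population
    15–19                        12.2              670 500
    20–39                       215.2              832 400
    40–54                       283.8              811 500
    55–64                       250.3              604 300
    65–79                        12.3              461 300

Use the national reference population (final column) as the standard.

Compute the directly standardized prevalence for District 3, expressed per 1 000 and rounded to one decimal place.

170.0

Standard total = 3 380 000; weights = 0.1984, 0.2463, 0.2401, 0.1788, 0.1365.
Standardized rate: 0.1984×12.2 + 0.2463×215.2 + 0.2401×283.8 + 0.1788×250.3 + 0.1365×12.3 = 169.9842 per 1 000.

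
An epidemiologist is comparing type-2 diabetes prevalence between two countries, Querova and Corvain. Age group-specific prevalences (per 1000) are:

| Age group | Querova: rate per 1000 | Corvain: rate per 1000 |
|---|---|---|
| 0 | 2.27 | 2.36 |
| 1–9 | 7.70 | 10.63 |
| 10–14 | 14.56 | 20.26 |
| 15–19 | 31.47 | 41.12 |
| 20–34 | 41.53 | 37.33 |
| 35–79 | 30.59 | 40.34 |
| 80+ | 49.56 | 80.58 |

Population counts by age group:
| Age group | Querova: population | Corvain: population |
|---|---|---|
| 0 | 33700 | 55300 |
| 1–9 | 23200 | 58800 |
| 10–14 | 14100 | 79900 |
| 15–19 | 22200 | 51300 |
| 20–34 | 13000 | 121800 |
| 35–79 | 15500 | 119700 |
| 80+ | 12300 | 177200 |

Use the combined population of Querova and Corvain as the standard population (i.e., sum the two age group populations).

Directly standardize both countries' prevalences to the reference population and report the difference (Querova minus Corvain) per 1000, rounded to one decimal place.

-10.2

Combined standard total = 798000; weights = 0.1115, 0.1028, 0.1178, 0.0921, 0.1689, 0.1694, 0.2375.
Querova: 0.1115×2.27 + 0.1028×7.70 + 0.1178×14.56 + 0.0921×31.47 + 0.1689×41.53 + 0.1694×30.59 + 0.2375×49.56 = 29.6250 per 1000.
Corvain: 0.1115×2.36 + 0.1028×10.63 + 0.1178×20.26 + 0.0921×41.12 + 0.1689×37.33 + 0.1694×40.34 + 0.2375×80.58 = 39.8050 per 1000.
Difference = 29.6250 − 39.8050 = -10.1800.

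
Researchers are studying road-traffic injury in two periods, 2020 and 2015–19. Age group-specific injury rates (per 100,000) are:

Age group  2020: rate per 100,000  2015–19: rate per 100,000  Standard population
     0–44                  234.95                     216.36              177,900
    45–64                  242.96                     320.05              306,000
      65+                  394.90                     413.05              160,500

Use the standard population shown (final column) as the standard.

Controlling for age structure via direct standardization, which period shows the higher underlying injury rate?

2015–19

Standard total = 644,400; weights = 0.2761, 0.4749, 0.2491.
2020: 0.2761×234.95 + 0.4749×242.96 + 0.2491×394.90 = 278.5922 per 100,000.
2015–19: 0.2761×216.36 + 0.4749×320.05 + 0.2491×413.05 = 314.5876 per 100,000.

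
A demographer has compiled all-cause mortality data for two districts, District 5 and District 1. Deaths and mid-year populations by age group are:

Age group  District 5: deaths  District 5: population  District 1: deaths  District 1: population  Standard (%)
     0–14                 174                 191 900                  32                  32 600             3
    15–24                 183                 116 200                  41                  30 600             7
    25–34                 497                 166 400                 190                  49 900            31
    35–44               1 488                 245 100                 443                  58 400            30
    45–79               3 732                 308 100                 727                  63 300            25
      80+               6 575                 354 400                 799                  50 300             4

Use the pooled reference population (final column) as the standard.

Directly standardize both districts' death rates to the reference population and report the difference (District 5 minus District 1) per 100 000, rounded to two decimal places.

-43.09

Age-specific rates per 100 000 for District 5: 90.67, 157.49, 298.68, 607.10, 1211.30, 1855.25.
For District 1: 98.16, 133.99, 380.76, 758.56, 1148.50, 1588.47.
Standard weights: 0.03, 0.07, 0.31, 0.30, 0.25, 0.04.
District 5: 0.0300×90.67 + 0.0700×157.49 + 0.3100×298.68 + 0.3000×607.10 + 0.2500×1211.30 + 0.0400×1855.25 = 665.4978 per 100 000.
District 1: 0.0300×98.16 + 0.0700×133.99 + 0.3100×380.76 + 0.3000×758.56 + 0.2500×1148.50 + 0.0400×1588.47 = 708.5920 per 100 000.
Difference = 665.4978 − 708.5920 = -43.0942.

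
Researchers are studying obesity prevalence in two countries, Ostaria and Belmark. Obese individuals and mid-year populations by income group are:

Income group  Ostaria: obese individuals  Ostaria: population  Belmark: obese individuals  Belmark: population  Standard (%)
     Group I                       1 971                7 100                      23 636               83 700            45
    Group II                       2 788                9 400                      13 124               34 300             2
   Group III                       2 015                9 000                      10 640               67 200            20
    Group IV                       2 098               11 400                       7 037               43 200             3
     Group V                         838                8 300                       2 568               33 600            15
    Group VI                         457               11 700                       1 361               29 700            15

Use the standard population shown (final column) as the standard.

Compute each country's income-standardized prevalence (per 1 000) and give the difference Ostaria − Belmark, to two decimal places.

Income-specific rates per 1 000 for Ostaria: 277.606, 296.596, 223.889, 184.035, 100.964, 39.060.
For Belmark: 282.389, 382.624, 158.333, 162.894, 76.429, 45.825.
Standard weights: 0.45, 0.02, 0.20, 0.03, 0.15, 0.15.
Ostaria: 0.4500×277.606 + 0.0200×296.596 + 0.2000×223.889 + 0.0300×184.035 + 0.1500×100.964 + 0.1500×39.060 = 202.1568 per 1 000.
Belmark: 0.4500×282.389 + 0.0200×382.624 + 0.2000×158.333 + 0.0300×162.894 + 0.1500×76.429 + 0.1500×45.825 = 189.6192 per 1 000.
Difference = 202.1568 − 189.6192 = 12.5376.

12.54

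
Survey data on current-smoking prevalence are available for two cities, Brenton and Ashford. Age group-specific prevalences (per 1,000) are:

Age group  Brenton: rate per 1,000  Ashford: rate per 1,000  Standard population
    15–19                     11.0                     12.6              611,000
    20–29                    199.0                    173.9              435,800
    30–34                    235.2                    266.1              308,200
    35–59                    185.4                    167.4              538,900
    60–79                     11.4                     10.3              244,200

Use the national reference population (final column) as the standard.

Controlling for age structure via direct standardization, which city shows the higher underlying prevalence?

Brenton

Standard total = 2,138,100; weights = 0.2858, 0.2038, 0.1441, 0.2520, 0.1142.
Brenton: 0.2858×11.0 + 0.2038×199.0 + 0.1441×235.2 + 0.2520×185.4 + 0.1142×11.4 = 125.6395 per 1,000.
Ashford: 0.2858×12.6 + 0.2038×173.9 + 0.1441×266.1 + 0.2520×167.4 + 0.1142×10.3 = 120.7723 per 1,000.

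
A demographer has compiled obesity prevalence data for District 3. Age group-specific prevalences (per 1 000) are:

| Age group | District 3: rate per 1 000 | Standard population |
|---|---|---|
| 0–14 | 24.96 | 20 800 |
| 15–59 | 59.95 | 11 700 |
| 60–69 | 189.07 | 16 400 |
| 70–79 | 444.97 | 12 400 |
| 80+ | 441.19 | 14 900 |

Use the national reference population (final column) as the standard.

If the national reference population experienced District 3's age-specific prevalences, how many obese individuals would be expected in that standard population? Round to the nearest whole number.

16413

Expected obese individuals = Σ (standard pop × age-specific rate ÷ 1 000)
= 20 800×24.96/1 000 + 11 700×59.95/1 000 + 16 400×189.07/1 000 + 12 400×444.97/1 000 + 14 900×441.19/1 000
= 519.17 + 701.41 + 3100.75 + 5517.63 + 6573.73 = 16412.69.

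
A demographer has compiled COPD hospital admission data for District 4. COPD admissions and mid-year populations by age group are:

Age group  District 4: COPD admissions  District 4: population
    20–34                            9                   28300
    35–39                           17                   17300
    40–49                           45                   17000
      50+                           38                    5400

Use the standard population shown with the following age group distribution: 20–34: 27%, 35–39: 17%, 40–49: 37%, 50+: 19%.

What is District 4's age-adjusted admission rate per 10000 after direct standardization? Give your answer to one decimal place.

Age-specific rates per 10000 for District 4: 3.18, 9.83, 26.47, 70.37.
Standard weights: 0.27, 0.17, 0.37, 0.19.
Standardized rate: 0.2700×3.18 + 0.1700×9.83 + 0.3700×26.47 + 0.1900×70.37 = 25.6937 per 10000.

25.7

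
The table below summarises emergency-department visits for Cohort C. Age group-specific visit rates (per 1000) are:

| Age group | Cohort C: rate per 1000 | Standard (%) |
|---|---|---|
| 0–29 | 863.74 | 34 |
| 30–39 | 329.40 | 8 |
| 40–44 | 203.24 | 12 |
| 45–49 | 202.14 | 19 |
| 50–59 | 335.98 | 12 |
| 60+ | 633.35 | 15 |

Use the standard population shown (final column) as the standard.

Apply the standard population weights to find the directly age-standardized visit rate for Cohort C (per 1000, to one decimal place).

518.1

Standard weights: 0.34, 0.08, 0.12, 0.19, 0.12, 0.15.
Standardized rate: 0.3400×863.74 + 0.0800×329.40 + 0.1200×203.24 + 0.1900×202.14 + 0.1200×335.98 + 0.1500×633.35 = 518.1391 per 1000.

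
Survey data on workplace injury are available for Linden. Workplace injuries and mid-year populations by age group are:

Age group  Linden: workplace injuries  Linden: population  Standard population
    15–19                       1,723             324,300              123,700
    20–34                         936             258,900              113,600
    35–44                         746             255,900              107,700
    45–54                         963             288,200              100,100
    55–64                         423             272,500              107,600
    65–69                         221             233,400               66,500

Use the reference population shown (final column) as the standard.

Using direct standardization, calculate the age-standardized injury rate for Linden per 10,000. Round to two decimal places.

Age-specific rates per 10,000 for Linden: 53.13, 36.15, 29.15, 33.41, 15.52, 9.47.
Standard total = 619,200; weights = 0.1998, 0.1835, 0.1739, 0.1617, 0.1738, 0.1074.
Standardized rate: 0.1998×53.13 + 0.1835×36.15 + 0.1739×29.15 + 0.1617×33.41 + 0.1738×15.52 + 0.1074×9.47 = 31.4333 per 10,000.

31.43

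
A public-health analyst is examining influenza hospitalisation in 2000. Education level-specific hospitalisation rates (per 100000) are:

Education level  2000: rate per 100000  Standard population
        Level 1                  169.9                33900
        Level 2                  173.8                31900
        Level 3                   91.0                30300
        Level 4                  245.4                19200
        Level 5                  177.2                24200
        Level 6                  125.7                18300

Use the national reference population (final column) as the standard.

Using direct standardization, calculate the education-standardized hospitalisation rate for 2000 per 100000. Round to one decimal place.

160.7

Standard total = 157800; weights = 0.2148, 0.2022, 0.1920, 0.1217, 0.1534, 0.1160.
Standardized rate: 0.2148×169.9 + 0.2022×173.8 + 0.1920×91.0 + 0.1217×245.4 + 0.1534×177.2 + 0.1160×125.7 = 160.7184 per 100000.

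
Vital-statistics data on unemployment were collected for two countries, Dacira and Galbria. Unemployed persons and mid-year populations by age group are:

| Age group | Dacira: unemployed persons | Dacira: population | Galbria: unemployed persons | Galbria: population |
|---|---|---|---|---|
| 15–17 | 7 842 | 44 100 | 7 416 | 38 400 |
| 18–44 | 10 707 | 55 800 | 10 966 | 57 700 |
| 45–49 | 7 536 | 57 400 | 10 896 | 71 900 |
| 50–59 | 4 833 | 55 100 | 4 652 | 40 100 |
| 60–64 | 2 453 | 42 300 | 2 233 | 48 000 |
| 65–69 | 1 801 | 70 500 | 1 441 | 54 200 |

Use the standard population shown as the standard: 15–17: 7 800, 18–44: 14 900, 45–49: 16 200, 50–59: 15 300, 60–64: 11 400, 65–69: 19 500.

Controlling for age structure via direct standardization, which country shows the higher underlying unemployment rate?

Age-specific rates per 1 000 for Dacira: 177.823, 191.882, 131.289, 87.713, 57.991, 25.546.
For Galbria: 193.125, 190.052, 151.544, 116.010, 46.521, 26.587.
Standard total = 85 100; weights = 0.0917, 0.1751, 0.1904, 0.1798, 0.1340, 0.2291.
Dacira: 0.0917×177.823 + 0.1751×191.882 + 0.1904×131.289 + 0.1798×87.713 + 0.1340×57.991 + 0.2291×25.546 = 104.2796 per 1 000.
Galbria: 0.0917×193.125 + 0.1751×190.052 + 0.1904×151.544 + 0.1798×116.010 + 0.1340×46.521 + 0.2291×26.587 = 113.0069 per 1 000.

Galbria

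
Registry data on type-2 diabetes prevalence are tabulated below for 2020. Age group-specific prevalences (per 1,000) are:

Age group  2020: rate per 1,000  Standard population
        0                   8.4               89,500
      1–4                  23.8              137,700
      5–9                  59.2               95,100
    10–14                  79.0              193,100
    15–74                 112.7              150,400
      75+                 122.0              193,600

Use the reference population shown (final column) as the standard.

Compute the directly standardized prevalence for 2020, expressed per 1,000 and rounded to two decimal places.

Standard total = 859,400; weights = 0.1041, 0.1602, 0.1107, 0.2247, 0.1750, 0.2253.
Standardized rate: 0.1041×8.4 + 0.1602×23.8 + 0.1107×59.2 + 0.2247×79.0 + 0.1750×112.7 + 0.2253×122.0 = 76.1964 per 1,000.

76.20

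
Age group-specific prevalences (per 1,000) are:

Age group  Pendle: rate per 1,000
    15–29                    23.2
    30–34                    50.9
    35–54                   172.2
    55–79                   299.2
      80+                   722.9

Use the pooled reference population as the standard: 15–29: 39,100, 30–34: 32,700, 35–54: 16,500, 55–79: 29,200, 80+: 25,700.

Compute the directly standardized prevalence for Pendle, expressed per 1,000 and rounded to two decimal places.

Standard total = 143,200; weights = 0.2730, 0.2284, 0.1152, 0.2039, 0.1795.
Standardized rate: 0.2730×23.2 + 0.2284×50.9 + 0.1152×172.2 + 0.2039×299.2 + 0.1795×722.9 = 228.5476 per 1,000.

228.55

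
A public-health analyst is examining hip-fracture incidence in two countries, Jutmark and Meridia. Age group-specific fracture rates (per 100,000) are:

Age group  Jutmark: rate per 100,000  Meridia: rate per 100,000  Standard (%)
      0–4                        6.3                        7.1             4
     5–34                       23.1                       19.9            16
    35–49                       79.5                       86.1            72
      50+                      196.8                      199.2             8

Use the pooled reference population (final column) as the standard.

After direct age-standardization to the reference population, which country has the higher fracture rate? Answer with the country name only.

Meridia

Standard weights: 0.04, 0.16, 0.72, 0.08.
Jutmark: 0.0400×6.3 + 0.1600×23.1 + 0.7200×79.5 + 0.0800×196.8 = 76.9320 per 100,000.
Meridia: 0.0400×7.1 + 0.1600×19.9 + 0.7200×86.1 + 0.0800×199.2 = 81.3960 per 100,000.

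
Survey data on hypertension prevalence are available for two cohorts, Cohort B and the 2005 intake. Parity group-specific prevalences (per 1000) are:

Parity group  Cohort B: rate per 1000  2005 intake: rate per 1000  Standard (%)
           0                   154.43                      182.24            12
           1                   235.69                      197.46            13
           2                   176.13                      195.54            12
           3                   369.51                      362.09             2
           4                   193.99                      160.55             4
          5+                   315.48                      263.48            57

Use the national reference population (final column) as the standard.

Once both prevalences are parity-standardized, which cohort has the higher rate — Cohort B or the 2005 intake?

Cohort B

Standard weights: 0.12, 0.13, 0.12, 0.02, 0.04, 0.57.
Cohort B: 0.1200×154.43 + 0.1300×235.69 + 0.1200×176.13 + 0.0200×369.51 + 0.0400×193.99 + 0.5700×315.48 = 265.2803 per 1000.
The 2005 intake: 0.1200×182.24 + 0.1300×197.46 + 0.1200×195.54 + 0.0200×362.09 + 0.0400×160.55 + 0.5700×263.48 = 234.8508 per 1000.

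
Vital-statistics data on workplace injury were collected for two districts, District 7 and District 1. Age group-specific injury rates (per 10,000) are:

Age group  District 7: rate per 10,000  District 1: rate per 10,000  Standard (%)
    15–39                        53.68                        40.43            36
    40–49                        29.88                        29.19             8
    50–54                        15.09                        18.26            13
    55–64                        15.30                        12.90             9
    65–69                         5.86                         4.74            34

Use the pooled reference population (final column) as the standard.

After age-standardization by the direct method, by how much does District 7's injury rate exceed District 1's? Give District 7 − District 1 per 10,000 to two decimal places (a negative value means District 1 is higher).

Standard weights: 0.36, 0.08, 0.13, 0.09, 0.34.
District 7: 0.3600×53.68 + 0.0800×29.88 + 0.1300×15.09 + 0.0900×15.30 + 0.3400×5.86 = 27.0463 per 10,000.
District 1: 0.3600×40.43 + 0.0800×29.19 + 0.1300×18.26 + 0.0900×12.90 + 0.3400×4.74 = 22.0364 per 10,000.
Difference = 27.0463 − 22.0364 = 5.0099.

5.01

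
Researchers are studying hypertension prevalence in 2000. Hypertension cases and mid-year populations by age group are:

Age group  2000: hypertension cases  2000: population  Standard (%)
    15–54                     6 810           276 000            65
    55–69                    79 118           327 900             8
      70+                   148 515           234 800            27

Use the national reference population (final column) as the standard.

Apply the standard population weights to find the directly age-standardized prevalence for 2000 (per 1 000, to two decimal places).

206.12

Age-specific rates per 1 000 for 2000: 24.674, 241.287, 632.517.
Standard weights: 0.65, 0.08, 0.27.
Standardized rate: 0.6500×24.674 + 0.0800×241.287 + 0.2700×632.517 = 206.1206 per 1 000.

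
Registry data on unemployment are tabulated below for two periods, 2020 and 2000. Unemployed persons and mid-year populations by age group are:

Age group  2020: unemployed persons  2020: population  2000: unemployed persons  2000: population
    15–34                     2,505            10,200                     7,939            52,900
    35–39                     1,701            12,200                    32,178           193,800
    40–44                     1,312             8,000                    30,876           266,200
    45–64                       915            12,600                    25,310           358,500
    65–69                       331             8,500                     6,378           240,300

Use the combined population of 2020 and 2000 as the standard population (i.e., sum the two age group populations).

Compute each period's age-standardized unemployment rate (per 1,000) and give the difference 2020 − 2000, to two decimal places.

Age-specific rates per 1,000 for 2020: 245.588, 139.426, 164.000, 72.619, 38.941.
For 2000: 150.076, 166.037, 115.988, 70.600, 26.542.
Combined standard total = 1,163,200; weights = 0.0542, 0.1771, 0.2357, 0.3190, 0.2139.
2020: 0.0542×245.588 + 0.1771×139.426 + 0.2357×164.000 + 0.3190×72.619 + 0.2139×38.941 = 108.1712 per 1,000.
2000: 0.0542×150.076 + 0.1771×166.037 + 0.2357×115.988 + 0.3190×70.600 + 0.2139×26.542 = 93.0885 per 1,000.
Difference = 108.1712 − 93.0885 = 15.0827.

15.08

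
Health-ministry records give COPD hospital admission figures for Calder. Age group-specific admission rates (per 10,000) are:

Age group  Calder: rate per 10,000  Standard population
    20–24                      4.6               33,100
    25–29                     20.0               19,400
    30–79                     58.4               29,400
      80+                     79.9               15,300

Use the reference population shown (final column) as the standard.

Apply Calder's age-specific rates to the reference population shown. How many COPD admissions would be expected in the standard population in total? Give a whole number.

348

Expected COPD admissions = Σ (standard pop × age-specific rate ÷ 10,000)
= 33,100×4.6/10,000 + 19,400×20.0/10,000 + 29,400×58.4/10,000 + 15,300×79.9/10,000
= 15.23 + 38.80 + 171.70 + 122.25 = 347.97.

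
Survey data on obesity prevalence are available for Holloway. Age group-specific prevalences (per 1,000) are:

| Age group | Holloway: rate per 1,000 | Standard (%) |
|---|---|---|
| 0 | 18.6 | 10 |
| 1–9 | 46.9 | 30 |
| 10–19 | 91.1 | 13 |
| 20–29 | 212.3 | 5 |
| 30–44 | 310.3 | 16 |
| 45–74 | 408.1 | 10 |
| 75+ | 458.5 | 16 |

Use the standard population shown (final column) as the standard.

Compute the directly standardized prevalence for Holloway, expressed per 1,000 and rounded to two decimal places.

Standard weights: 0.10, 0.30, 0.13, 0.05, 0.16, 0.10, 0.16.
Standardized rate: 0.1000×18.6 + 0.3000×46.9 + 0.1300×91.1 + 0.0500×212.3 + 0.1600×310.3 + 0.1000×408.1 + 0.1600×458.5 = 202.2060 per 1,000.

202.21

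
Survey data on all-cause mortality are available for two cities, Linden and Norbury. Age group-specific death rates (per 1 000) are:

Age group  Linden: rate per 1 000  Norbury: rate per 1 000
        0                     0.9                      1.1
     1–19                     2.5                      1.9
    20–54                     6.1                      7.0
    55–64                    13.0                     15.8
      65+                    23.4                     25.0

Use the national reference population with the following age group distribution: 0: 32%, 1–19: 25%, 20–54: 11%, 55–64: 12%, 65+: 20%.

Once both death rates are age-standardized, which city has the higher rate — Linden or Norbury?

Norbury

Standard weights: 0.32, 0.25, 0.11, 0.12, 0.20.
Linden: 0.3200×0.9 + 0.2500×2.5 + 0.1100×6.1 + 0.1200×13.0 + 0.2000×23.4 = 7.8240 per 1 000.
Norbury: 0.3200×1.1 + 0.2500×1.9 + 0.1100×7.0 + 0.1200×15.8 + 0.2000×25.0 = 8.4930 per 1 000.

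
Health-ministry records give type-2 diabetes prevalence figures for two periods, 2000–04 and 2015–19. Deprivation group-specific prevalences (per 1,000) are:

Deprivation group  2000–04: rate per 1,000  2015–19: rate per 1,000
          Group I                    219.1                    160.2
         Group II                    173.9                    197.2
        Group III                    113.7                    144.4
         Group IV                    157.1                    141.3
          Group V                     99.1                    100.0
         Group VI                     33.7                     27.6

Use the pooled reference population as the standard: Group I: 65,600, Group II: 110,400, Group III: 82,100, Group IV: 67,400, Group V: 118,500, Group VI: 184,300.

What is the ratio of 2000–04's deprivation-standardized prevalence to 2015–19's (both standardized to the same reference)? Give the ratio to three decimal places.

Standard total = 628,300; weights = 0.1044, 0.1757, 0.1307, 0.1073, 0.1886, 0.2933.
2000–04: 0.1044×219.1 + 0.1757×173.9 + 0.1307×113.7 + 0.1073×157.1 + 0.1886×99.1 + 0.2933×33.7 = 113.7181 per 1,000.
2015–19: 0.1044×160.2 + 0.1757×197.2 + 0.1307×144.4 + 0.1073×141.3 + 0.1886×100.0 + 0.2933×27.6 = 112.3596 per 1,000.
Ratio = 113.7181 ÷ 112.3596 = 1.01209.

1.012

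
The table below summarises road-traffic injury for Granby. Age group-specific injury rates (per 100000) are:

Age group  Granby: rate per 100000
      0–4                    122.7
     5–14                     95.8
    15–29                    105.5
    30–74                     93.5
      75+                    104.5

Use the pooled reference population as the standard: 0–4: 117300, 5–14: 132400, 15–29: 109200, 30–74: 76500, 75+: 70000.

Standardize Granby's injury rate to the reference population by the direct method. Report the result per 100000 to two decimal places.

105.00

Standard total = 505400; weights = 0.2321, 0.2620, 0.2161, 0.1514, 0.1385.
Standardized rate: 0.2321×122.7 + 0.2620×95.8 + 0.2161×105.5 + 0.1514×93.5 + 0.1385×104.5 = 104.9960 per 100000.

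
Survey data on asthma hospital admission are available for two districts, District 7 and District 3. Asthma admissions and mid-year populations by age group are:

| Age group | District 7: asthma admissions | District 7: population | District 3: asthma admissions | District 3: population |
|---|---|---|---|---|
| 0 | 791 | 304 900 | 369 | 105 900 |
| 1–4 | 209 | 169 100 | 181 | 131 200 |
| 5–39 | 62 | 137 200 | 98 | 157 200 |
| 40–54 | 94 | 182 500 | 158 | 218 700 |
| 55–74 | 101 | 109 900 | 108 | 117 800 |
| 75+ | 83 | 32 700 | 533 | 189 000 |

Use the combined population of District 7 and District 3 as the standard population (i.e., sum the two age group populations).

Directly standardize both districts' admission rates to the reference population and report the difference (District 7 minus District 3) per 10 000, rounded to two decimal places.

Age-specific rates per 10 000 for District 7: 25.94, 12.36, 4.52, 5.15, 9.19, 25.38.
For District 3: 34.84, 13.80, 6.23, 7.22, 9.17, 28.20.
Combined standard total = 1 856 100; weights = 0.2213, 0.1618, 0.1586, 0.2162, 0.1227, 0.1194.
District 7: 0.2213×25.94 + 0.1618×12.36 + 0.1586×4.52 + 0.2162×5.15 + 0.1227×9.19 + 0.1194×25.38 = 13.7307 per 10 000.
District 3: 0.2213×34.84 + 0.1618×13.80 + 0.1586×6.23 + 0.2162×7.22 + 0.1227×9.17 + 0.1194×28.20 = 16.9874 per 10 000.
Difference = 13.7307 − 16.9874 = -3.2567.

-3.26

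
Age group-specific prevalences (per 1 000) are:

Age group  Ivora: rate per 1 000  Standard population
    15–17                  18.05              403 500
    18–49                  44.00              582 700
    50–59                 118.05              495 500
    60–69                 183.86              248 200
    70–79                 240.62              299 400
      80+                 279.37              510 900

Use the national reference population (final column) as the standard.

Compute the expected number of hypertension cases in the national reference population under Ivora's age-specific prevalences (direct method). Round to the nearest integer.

Expected hypertension cases = Σ (standard pop × age-specific rate ÷ 1 000)
= 403 500×18.05/1 000 + 582 700×44.00/1 000 + 495 500×118.05/1 000 + 248 200×183.86/1 000 + 299 400×240.62/1 000 + 510 900×279.37/1 000
= 7283.18 + 25638.80 + 58493.78 + 45634.05 + 72041.63 + 142730.13 = 351821.56.

351822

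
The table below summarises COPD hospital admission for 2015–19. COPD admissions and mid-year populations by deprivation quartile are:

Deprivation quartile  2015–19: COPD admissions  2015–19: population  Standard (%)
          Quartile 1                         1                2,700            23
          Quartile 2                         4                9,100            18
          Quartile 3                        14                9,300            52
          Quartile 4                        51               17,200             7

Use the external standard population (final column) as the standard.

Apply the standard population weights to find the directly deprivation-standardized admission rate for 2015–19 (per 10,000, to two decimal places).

Deprivation-specific rates per 10,000 for 2015–19: 3.70, 4.40, 15.05, 29.65.
Standard weights: 0.23, 0.18, 0.52, 0.07.
Standardized rate: 0.2300×3.70 + 0.1800×4.40 + 0.5200×15.05 + 0.0700×29.65 = 11.5466 per 10,000.

11.55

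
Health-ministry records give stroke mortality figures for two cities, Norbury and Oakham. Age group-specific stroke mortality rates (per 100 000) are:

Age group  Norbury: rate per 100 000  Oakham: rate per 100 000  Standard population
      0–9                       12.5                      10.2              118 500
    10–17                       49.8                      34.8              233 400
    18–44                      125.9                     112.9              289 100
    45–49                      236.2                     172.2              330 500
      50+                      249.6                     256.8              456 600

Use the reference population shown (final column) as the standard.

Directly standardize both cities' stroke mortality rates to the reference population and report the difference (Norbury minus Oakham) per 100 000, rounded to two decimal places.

17.78

Standard total = 1 428 100; weights = 0.0830, 0.1634, 0.2024, 0.2314, 0.3197.
Norbury: 0.0830×12.5 + 0.1634×49.8 + 0.2024×125.9 + 0.2314×236.2 + 0.3197×249.6 = 169.1294 per 100 000.
Oakham: 0.0830×10.2 + 0.1634×34.8 + 0.2024×112.9 + 0.2314×172.2 + 0.3197×256.8 = 151.3461 per 100 000.
Difference = 169.1294 − 151.3461 = 17.7833.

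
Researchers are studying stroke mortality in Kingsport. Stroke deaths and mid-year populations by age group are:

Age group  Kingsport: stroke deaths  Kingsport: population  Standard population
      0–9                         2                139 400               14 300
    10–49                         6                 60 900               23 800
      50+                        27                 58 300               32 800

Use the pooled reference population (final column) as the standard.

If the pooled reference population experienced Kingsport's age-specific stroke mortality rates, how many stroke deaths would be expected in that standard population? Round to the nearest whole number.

Age-specific rates per 100 000 for Kingsport: 1.43, 9.85, 46.31.
Expected stroke deaths = Σ (standard pop × age-specific rate ÷ 100 000)
= 14 300×1.43/100 000 + 23 800×9.85/100 000 + 32 800×46.31/100 000
= 0.21 + 2.34 + 15.19 = 17.74.

18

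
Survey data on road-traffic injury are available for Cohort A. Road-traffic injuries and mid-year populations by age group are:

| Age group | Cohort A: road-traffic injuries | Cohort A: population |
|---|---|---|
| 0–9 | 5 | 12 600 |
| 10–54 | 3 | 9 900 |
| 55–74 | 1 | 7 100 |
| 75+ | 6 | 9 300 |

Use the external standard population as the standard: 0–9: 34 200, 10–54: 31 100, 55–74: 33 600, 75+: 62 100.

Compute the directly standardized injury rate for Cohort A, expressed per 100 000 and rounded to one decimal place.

42.1

Age-specific rates per 100 000 for Cohort A: 39.68, 30.30, 14.08, 64.52.
Standard total = 161 000; weights = 0.2124, 0.1932, 0.2087, 0.3857.
Standardized rate: 0.2124×39.68 + 0.1932×30.30 + 0.2087×14.08 + 0.3857×64.52 = 42.1072 per 100 000.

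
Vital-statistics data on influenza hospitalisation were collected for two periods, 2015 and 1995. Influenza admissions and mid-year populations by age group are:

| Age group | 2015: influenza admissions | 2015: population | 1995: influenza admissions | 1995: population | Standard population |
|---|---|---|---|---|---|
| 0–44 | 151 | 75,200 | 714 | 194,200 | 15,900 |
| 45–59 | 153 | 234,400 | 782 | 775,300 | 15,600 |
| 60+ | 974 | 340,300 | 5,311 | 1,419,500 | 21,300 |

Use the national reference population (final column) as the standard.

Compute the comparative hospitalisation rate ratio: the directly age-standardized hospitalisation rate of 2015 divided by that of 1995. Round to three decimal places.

Age-specific rates per 100,000 for 2015: 200.80, 65.27, 286.22.
For 1995: 367.66, 100.86, 374.15.
Standard total = 52,800; weights = 0.3011, 0.2955, 0.4034.
2015: 0.3011×200.80 + 0.2955×65.27 + 0.4034×286.22 = 195.2157 per 100,000.
1995: 0.3011×367.66 + 0.2955×100.86 + 0.4034×374.15 = 291.4511 per 100,000.
Ratio = 195.2157 ÷ 291.4511 = 0.66981.

0.670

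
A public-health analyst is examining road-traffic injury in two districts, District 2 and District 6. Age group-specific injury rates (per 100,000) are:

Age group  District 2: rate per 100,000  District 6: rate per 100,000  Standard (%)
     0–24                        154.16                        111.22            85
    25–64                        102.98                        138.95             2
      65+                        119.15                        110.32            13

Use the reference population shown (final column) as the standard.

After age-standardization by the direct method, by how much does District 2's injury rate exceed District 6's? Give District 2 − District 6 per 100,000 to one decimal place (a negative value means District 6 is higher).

36.9

Standard weights: 0.85, 0.02, 0.13.
District 2: 0.8500×154.16 + 0.0200×102.98 + 0.1300×119.15 = 148.5851 per 100,000.
District 6: 0.8500×111.22 + 0.0200×138.95 + 0.1300×110.32 = 111.6576 per 100,000.
Difference = 148.5851 − 111.6576 = 36.9275.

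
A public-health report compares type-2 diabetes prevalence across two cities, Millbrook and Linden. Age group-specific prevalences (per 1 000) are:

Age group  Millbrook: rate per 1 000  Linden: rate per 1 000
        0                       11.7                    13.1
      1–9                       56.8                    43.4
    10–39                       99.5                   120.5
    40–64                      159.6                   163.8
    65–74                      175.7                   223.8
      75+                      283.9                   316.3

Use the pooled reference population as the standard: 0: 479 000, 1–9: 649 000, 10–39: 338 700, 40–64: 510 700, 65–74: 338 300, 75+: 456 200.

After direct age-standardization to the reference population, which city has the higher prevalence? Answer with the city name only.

Linden

Standard total = 2 771 900; weights = 0.1728, 0.2341, 0.1222, 0.1842, 0.1220, 0.1646.
Millbrook: 0.1728×11.7 + 0.2341×56.8 + 0.1222×99.5 + 0.1842×159.6 + 0.1220×175.7 + 0.1646×283.9 = 125.0515 per 1 000.
Linden: 0.1728×13.1 + 0.2341×43.4 + 0.1222×120.5 + 0.1842×163.8 + 0.1220×223.8 + 0.1646×316.3 = 136.6987 per 1 000.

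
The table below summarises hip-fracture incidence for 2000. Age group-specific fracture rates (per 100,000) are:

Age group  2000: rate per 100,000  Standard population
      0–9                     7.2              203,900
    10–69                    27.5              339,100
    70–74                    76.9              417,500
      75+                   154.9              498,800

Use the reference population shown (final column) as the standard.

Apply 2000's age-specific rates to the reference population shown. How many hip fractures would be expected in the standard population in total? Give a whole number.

1202

Expected hip fractures = Σ (standard pop × age-specific rate ÷ 100,000)
= 203,900×7.2/100,000 + 339,100×27.5/100,000 + 417,500×76.9/100,000 + 498,800×154.9/100,000
= 14.68 + 93.25 + 321.06 + 772.64 = 1201.63.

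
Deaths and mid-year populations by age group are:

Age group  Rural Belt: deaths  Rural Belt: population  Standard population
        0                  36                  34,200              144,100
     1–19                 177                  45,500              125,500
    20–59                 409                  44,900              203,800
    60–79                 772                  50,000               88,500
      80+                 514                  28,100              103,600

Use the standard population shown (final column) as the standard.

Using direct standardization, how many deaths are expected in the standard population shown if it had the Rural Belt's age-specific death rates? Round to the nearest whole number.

Age-specific rates per 100,000 for the Rural Belt: 105.26, 389.01, 910.91, 1544.00, 1829.18.
Expected deaths = Σ (standard pop × age-specific rate ÷ 100,000)
= 144,100×105.26/100,000 + 125,500×389.01/100,000 + 203,800×910.91/100,000 + 88,500×1544.00/100,000 + 103,600×1829.18/100,000
= 151.68 + 488.21 + 1856.44 + 1366.44 + 1895.03 = 5757.81.

5758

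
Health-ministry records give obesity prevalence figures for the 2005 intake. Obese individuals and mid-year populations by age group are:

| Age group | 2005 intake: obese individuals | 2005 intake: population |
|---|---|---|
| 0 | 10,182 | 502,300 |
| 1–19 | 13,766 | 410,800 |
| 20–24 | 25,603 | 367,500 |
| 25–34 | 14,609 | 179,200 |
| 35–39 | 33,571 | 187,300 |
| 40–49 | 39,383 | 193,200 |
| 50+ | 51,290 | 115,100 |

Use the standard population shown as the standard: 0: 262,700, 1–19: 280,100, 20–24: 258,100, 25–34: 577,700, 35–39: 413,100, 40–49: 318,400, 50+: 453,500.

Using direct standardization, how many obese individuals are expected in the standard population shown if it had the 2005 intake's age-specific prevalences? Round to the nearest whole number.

420821

Age-specific rates per 1,000 for the 2005 intake: 20.271, 33.510, 69.668, 81.523, 179.237, 203.846, 445.613.
Expected obese individuals = Σ (standard pop × age-specific rate ÷ 1,000)
= 262,700×20.271/1,000 + 280,100×33.510/1,000 + 258,100×69.668/1,000 + 577,700×81.523/1,000 + 413,100×179.237/1,000 + 318,400×203.846/1,000 + 453,500×445.613/1,000
= 5325.13 + 9386.21 + 17981.32 + 47096.09 + 74042.61 + 64904.49 + 202085.27 = 420821.12.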